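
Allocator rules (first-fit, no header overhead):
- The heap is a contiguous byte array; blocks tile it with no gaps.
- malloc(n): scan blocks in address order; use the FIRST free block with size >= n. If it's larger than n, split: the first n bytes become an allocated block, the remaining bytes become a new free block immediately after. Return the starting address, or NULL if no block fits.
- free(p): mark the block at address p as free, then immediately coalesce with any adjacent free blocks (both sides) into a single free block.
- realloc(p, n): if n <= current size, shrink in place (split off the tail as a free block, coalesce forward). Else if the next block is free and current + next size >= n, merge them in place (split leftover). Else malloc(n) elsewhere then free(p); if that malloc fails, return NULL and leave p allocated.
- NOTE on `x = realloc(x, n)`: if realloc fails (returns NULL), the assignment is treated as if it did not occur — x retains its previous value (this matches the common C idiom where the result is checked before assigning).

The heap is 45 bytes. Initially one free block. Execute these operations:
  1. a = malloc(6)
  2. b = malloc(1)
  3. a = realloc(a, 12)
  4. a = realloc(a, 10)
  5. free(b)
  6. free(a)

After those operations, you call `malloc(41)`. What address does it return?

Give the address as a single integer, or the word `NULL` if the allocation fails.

Answer: 0

Derivation:
Op 1: a = malloc(6) -> a = 0; heap: [0-5 ALLOC][6-44 FREE]
Op 2: b = malloc(1) -> b = 6; heap: [0-5 ALLOC][6-6 ALLOC][7-44 FREE]
Op 3: a = realloc(a, 12) -> a = 7; heap: [0-5 FREE][6-6 ALLOC][7-18 ALLOC][19-44 FREE]
Op 4: a = realloc(a, 10) -> a = 7; heap: [0-5 FREE][6-6 ALLOC][7-16 ALLOC][17-44 FREE]
Op 5: free(b) -> (freed b); heap: [0-6 FREE][7-16 ALLOC][17-44 FREE]
Op 6: free(a) -> (freed a); heap: [0-44 FREE]
malloc(41): first-fit scan over [0-44 FREE] -> 0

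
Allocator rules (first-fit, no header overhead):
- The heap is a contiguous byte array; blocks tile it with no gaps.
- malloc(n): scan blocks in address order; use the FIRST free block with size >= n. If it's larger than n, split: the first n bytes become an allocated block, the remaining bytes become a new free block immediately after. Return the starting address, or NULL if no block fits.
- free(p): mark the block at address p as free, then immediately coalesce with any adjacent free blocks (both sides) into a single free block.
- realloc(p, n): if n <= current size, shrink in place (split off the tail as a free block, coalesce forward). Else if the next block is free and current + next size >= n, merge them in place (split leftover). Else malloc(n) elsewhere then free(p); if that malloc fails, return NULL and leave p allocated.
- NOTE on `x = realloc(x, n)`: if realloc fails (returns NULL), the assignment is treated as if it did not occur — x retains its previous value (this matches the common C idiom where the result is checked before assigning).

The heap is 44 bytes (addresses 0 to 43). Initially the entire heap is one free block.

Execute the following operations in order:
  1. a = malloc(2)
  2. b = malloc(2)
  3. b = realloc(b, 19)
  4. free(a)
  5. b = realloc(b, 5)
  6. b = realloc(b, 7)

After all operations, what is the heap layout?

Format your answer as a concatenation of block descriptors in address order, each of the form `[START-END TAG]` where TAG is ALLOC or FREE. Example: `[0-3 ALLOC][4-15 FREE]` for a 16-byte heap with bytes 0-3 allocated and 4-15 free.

Op 1: a = malloc(2) -> a = 0; heap: [0-1 ALLOC][2-43 FREE]
Op 2: b = malloc(2) -> b = 2; heap: [0-1 ALLOC][2-3 ALLOC][4-43 FREE]
Op 3: b = realloc(b, 19) -> b = 2; heap: [0-1 ALLOC][2-20 ALLOC][21-43 FREE]
Op 4: free(a) -> (freed a); heap: [0-1 FREE][2-20 ALLOC][21-43 FREE]
Op 5: b = realloc(b, 5) -> b = 2; heap: [0-1 FREE][2-6 ALLOC][7-43 FREE]
Op 6: b = realloc(b, 7) -> b = 2; heap: [0-1 FREE][2-8 ALLOC][9-43 FREE]

Answer: [0-1 FREE][2-8 ALLOC][9-43 FREE]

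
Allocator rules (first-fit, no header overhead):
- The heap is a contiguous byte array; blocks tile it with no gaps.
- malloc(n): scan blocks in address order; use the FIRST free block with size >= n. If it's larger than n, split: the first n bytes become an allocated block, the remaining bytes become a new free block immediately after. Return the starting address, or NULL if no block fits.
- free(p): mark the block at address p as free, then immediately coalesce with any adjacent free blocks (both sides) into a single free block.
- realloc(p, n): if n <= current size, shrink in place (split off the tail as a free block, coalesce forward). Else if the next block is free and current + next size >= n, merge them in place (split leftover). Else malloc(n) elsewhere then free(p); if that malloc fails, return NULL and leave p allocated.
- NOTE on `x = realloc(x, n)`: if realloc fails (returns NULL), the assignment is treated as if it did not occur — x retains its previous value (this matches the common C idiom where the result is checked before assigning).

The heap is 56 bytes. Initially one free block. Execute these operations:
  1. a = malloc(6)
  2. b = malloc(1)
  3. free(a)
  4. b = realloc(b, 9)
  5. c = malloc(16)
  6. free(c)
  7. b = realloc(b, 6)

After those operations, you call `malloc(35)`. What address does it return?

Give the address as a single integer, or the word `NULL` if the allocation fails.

Answer: 12

Derivation:
Op 1: a = malloc(6) -> a = 0; heap: [0-5 ALLOC][6-55 FREE]
Op 2: b = malloc(1) -> b = 6; heap: [0-5 ALLOC][6-6 ALLOC][7-55 FREE]
Op 3: free(a) -> (freed a); heap: [0-5 FREE][6-6 ALLOC][7-55 FREE]
Op 4: b = realloc(b, 9) -> b = 6; heap: [0-5 FREE][6-14 ALLOC][15-55 FREE]
Op 5: c = malloc(16) -> c = 15; heap: [0-5 FREE][6-14 ALLOC][15-30 ALLOC][31-55 FREE]
Op 6: free(c) -> (freed c); heap: [0-5 FREE][6-14 ALLOC][15-55 FREE]
Op 7: b = realloc(b, 6) -> b = 6; heap: [0-5 FREE][6-11 ALLOC][12-55 FREE]
malloc(35): first-fit scan over [0-5 FREE][6-11 ALLOC][12-55 FREE] -> 12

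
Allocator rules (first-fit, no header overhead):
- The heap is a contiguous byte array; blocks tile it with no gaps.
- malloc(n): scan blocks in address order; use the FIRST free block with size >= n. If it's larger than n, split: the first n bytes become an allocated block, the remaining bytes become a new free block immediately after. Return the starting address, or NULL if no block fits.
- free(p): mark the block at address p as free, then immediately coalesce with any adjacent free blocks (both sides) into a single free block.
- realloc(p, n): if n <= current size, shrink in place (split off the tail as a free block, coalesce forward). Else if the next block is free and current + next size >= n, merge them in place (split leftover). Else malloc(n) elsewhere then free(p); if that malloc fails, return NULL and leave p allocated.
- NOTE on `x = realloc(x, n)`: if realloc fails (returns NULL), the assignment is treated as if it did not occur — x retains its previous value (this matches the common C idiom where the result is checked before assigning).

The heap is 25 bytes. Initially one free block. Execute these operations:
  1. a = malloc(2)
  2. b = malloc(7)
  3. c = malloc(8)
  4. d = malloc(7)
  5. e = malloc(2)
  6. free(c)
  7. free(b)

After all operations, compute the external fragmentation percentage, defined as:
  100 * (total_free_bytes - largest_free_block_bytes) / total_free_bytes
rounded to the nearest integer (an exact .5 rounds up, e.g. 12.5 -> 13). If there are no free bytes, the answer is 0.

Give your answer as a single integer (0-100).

Op 1: a = malloc(2) -> a = 0; heap: [0-1 ALLOC][2-24 FREE]
Op 2: b = malloc(7) -> b = 2; heap: [0-1 ALLOC][2-8 ALLOC][9-24 FREE]
Op 3: c = malloc(8) -> c = 9; heap: [0-1 ALLOC][2-8 ALLOC][9-16 ALLOC][17-24 FREE]
Op 4: d = malloc(7) -> d = 17; heap: [0-1 ALLOC][2-8 ALLOC][9-16 ALLOC][17-23 ALLOC][24-24 FREE]
Op 5: e = malloc(2) -> e = NULL; heap: [0-1 ALLOC][2-8 ALLOC][9-16 ALLOC][17-23 ALLOC][24-24 FREE]
Op 6: free(c) -> (freed c); heap: [0-1 ALLOC][2-8 ALLOC][9-16 FREE][17-23 ALLOC][24-24 FREE]
Op 7: free(b) -> (freed b); heap: [0-1 ALLOC][2-16 FREE][17-23 ALLOC][24-24 FREE]
Free blocks: [15 1] total_free=16 largest=15 -> 100*(16-15)/16 = 100/16 = 6.25 -> rounds to 6

Answer: 6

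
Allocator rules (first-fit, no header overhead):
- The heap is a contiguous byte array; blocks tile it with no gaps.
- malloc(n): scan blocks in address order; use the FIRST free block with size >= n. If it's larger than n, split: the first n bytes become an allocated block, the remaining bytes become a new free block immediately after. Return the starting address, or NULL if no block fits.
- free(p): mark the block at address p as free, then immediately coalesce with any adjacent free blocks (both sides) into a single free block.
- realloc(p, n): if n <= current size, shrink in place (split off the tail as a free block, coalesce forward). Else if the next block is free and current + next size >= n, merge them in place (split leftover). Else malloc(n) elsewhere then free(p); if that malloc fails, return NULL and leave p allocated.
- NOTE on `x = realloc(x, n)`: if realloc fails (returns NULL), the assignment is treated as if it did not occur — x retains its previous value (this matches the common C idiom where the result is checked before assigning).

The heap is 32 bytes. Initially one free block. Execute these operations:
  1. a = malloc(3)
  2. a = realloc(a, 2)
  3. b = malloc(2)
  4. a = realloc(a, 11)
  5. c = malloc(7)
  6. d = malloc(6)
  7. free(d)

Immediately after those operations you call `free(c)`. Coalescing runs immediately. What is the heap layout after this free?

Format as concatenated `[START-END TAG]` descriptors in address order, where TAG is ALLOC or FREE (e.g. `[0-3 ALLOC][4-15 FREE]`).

Answer: [0-1 FREE][2-3 ALLOC][4-14 ALLOC][15-31 FREE]

Derivation:
Op 1: a = malloc(3) -> a = 0; heap: [0-2 ALLOC][3-31 FREE]
Op 2: a = realloc(a, 2) -> a = 0; heap: [0-1 ALLOC][2-31 FREE]
Op 3: b = malloc(2) -> b = 2; heap: [0-1 ALLOC][2-3 ALLOC][4-31 FREE]
Op 4: a = realloc(a, 11) -> a = 4; heap: [0-1 FREE][2-3 ALLOC][4-14 ALLOC][15-31 FREE]
Op 5: c = malloc(7) -> c = 15; heap: [0-1 FREE][2-3 ALLOC][4-14 ALLOC][15-21 ALLOC][22-31 FREE]
Op 6: d = malloc(6) -> d = 22; heap: [0-1 FREE][2-3 ALLOC][4-14 ALLOC][15-21 ALLOC][22-27 ALLOC][28-31 FREE]
Op 7: free(d) -> (freed d); heap: [0-1 FREE][2-3 ALLOC][4-14 ALLOC][15-21 ALLOC][22-31 FREE]
free(c): c = 15 -> block [15-21 ALLOC]; mark free, coalesce with adjacent free neighbors -> [0-1 FREE][2-3 ALLOC][4-14 ALLOC][15-31 FREE]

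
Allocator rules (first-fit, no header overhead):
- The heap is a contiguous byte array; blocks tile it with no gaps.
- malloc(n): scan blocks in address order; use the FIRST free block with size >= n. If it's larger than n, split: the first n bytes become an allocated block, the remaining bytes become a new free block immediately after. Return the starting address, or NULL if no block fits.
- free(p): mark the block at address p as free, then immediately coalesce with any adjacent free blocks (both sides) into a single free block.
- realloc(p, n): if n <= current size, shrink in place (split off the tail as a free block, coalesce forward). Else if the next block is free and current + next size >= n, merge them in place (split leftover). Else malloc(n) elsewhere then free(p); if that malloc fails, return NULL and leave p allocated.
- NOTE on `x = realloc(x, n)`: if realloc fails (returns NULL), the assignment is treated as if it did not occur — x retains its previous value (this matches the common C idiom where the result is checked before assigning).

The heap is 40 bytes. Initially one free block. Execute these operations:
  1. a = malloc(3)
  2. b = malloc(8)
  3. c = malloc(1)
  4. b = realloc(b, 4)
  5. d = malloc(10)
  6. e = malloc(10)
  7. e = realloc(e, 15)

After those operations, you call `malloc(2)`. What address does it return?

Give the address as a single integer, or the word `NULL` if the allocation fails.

Op 1: a = malloc(3) -> a = 0; heap: [0-2 ALLOC][3-39 FREE]
Op 2: b = malloc(8) -> b = 3; heap: [0-2 ALLOC][3-10 ALLOC][11-39 FREE]
Op 3: c = malloc(1) -> c = 11; heap: [0-2 ALLOC][3-10 ALLOC][11-11 ALLOC][12-39 FREE]
Op 4: b = realloc(b, 4) -> b = 3; heap: [0-2 ALLOC][3-6 ALLOC][7-10 FREE][11-11 ALLOC][12-39 FREE]
Op 5: d = malloc(10) -> d = 12; heap: [0-2 ALLOC][3-6 ALLOC][7-10 FREE][11-11 ALLOC][12-21 ALLOC][22-39 FREE]
Op 6: e = malloc(10) -> e = 22; heap: [0-2 ALLOC][3-6 ALLOC][7-10 FREE][11-11 ALLOC][12-21 ALLOC][22-31 ALLOC][32-39 FREE]
Op 7: e = realloc(e, 15) -> e = 22; heap: [0-2 ALLOC][3-6 ALLOC][7-10 FREE][11-11 ALLOC][12-21 ALLOC][22-36 ALLOC][37-39 FREE]
malloc(2): first-fit scan over [0-2 ALLOC][3-6 ALLOC][7-10 FREE][11-11 ALLOC][12-21 ALLOC][22-36 ALLOC][37-39 FREE] -> 7

Answer: 7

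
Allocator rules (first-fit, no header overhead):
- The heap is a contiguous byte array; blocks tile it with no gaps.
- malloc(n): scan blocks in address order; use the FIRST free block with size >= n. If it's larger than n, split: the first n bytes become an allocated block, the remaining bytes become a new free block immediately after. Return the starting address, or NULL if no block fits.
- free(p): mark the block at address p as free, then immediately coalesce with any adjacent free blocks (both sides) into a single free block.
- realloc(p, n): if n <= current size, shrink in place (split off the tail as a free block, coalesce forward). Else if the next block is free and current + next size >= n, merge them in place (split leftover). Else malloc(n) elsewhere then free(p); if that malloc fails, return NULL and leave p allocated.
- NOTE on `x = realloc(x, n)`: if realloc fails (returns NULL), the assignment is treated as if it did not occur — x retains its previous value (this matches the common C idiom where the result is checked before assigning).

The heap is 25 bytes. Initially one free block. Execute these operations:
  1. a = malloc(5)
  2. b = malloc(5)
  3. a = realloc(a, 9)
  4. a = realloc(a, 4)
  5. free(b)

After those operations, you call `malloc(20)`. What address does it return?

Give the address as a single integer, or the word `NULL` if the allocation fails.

Op 1: a = malloc(5) -> a = 0; heap: [0-4 ALLOC][5-24 FREE]
Op 2: b = malloc(5) -> b = 5; heap: [0-4 ALLOC][5-9 ALLOC][10-24 FREE]
Op 3: a = realloc(a, 9) -> a = 10; heap: [0-4 FREE][5-9 ALLOC][10-18 ALLOC][19-24 FREE]
Op 4: a = realloc(a, 4) -> a = 10; heap: [0-4 FREE][5-9 ALLOC][10-13 ALLOC][14-24 FREE]
Op 5: free(b) -> (freed b); heap: [0-9 FREE][10-13 ALLOC][14-24 FREE]
malloc(20): first-fit scan over [0-9 FREE][10-13 ALLOC][14-24 FREE] -> NULL

Answer: NULL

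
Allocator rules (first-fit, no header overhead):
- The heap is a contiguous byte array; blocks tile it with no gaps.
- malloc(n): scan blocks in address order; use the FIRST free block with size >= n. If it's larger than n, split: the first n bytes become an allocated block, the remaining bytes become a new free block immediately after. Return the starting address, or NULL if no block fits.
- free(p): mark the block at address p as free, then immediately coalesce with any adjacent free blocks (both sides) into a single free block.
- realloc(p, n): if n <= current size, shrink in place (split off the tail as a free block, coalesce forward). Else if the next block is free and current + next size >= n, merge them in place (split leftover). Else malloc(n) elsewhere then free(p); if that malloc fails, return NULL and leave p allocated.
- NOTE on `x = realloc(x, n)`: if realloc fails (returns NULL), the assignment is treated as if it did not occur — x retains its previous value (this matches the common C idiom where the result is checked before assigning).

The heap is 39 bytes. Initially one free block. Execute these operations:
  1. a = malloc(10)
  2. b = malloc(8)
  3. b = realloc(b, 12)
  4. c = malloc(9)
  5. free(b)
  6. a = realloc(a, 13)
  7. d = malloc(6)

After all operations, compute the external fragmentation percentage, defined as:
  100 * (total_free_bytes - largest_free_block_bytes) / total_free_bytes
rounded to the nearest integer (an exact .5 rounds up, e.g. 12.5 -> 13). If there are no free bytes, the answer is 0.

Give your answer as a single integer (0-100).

Answer: 27

Derivation:
Op 1: a = malloc(10) -> a = 0; heap: [0-9 ALLOC][10-38 FREE]
Op 2: b = malloc(8) -> b = 10; heap: [0-9 ALLOC][10-17 ALLOC][18-38 FREE]
Op 3: b = realloc(b, 12) -> b = 10; heap: [0-9 ALLOC][10-21 ALLOC][22-38 FREE]
Op 4: c = malloc(9) -> c = 22; heap: [0-9 ALLOC][10-21 ALLOC][22-30 ALLOC][31-38 FREE]
Op 5: free(b) -> (freed b); heap: [0-9 ALLOC][10-21 FREE][22-30 ALLOC][31-38 FREE]
Op 6: a = realloc(a, 13) -> a = 0; heap: [0-12 ALLOC][13-21 FREE][22-30 ALLOC][31-38 FREE]
Op 7: d = malloc(6) -> d = 13; heap: [0-12 ALLOC][13-18 ALLOC][19-21 FREE][22-30 ALLOC][31-38 FREE]
Free blocks: [3 8] total_free=11 largest=8 -> 100*(11-8)/11 = 300/11 ≈ 27.273 -> rounds to 27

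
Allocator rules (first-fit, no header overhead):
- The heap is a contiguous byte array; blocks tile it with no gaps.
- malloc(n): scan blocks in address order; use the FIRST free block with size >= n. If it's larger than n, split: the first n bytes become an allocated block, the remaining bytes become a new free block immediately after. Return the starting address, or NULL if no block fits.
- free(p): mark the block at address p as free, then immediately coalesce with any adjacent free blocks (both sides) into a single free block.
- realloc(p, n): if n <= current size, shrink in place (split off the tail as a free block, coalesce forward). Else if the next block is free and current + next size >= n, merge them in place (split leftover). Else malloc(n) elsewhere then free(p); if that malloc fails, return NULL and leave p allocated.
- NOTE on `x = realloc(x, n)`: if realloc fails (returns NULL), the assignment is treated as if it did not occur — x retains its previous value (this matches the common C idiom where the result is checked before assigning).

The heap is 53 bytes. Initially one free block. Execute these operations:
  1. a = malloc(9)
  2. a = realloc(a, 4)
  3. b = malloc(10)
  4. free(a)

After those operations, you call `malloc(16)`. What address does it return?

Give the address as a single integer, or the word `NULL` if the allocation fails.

Op 1: a = malloc(9) -> a = 0; heap: [0-8 ALLOC][9-52 FREE]
Op 2: a = realloc(a, 4) -> a = 0; heap: [0-3 ALLOC][4-52 FREE]
Op 3: b = malloc(10) -> b = 4; heap: [0-3 ALLOC][4-13 ALLOC][14-52 FREE]
Op 4: free(a) -> (freed a); heap: [0-3 FREE][4-13 ALLOC][14-52 FREE]
malloc(16): first-fit scan over [0-3 FREE][4-13 ALLOC][14-52 FREE] -> 14

Answer: 14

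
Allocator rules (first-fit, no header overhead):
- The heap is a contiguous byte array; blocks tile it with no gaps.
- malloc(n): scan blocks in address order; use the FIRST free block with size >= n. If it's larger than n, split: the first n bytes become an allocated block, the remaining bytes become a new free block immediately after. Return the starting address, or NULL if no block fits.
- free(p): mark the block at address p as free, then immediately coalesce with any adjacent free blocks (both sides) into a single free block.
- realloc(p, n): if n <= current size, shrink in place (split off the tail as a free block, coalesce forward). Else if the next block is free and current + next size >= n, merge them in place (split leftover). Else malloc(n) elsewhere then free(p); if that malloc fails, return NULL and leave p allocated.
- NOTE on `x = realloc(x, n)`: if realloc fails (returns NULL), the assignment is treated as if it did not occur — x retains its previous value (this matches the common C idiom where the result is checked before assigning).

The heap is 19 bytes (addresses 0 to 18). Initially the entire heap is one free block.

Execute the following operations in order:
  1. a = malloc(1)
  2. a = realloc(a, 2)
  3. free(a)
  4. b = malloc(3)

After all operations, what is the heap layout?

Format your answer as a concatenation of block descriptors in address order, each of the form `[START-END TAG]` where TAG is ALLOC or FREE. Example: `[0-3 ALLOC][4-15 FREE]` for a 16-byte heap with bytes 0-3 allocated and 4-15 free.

Answer: [0-2 ALLOC][3-18 FREE]

Derivation:
Op 1: a = malloc(1) -> a = 0; heap: [0-0 ALLOC][1-18 FREE]
Op 2: a = realloc(a, 2) -> a = 0; heap: [0-1 ALLOC][2-18 FREE]
Op 3: free(a) -> (freed a); heap: [0-18 FREE]
Op 4: b = malloc(3) -> b = 0; heap: [0-2 ALLOC][3-18 FREE]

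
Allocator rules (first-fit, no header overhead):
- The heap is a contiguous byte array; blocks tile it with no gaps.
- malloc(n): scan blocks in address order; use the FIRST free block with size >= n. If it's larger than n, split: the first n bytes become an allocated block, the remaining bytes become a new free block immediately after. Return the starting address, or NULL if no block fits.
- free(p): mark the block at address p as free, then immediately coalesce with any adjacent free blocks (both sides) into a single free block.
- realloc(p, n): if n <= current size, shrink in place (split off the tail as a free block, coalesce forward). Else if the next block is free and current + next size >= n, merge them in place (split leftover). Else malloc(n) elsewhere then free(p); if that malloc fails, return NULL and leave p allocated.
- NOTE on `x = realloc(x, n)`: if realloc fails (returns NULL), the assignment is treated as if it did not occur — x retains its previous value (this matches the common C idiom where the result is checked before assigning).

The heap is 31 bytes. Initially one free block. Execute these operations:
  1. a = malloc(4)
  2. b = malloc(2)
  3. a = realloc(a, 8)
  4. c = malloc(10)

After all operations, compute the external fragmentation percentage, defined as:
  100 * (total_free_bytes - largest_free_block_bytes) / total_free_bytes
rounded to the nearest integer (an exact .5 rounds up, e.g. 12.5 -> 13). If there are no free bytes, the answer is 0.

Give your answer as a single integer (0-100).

Op 1: a = malloc(4) -> a = 0; heap: [0-3 ALLOC][4-30 FREE]
Op 2: b = malloc(2) -> b = 4; heap: [0-3 ALLOC][4-5 ALLOC][6-30 FREE]
Op 3: a = realloc(a, 8) -> a = 6; heap: [0-3 FREE][4-5 ALLOC][6-13 ALLOC][14-30 FREE]
Op 4: c = malloc(10) -> c = 14; heap: [0-3 FREE][4-5 ALLOC][6-13 ALLOC][14-23 ALLOC][24-30 FREE]
Free blocks: [4 7] total_free=11 largest=7 -> 100*(11-7)/11 = 400/11 ≈ 36.364 -> rounds to 36

Answer: 36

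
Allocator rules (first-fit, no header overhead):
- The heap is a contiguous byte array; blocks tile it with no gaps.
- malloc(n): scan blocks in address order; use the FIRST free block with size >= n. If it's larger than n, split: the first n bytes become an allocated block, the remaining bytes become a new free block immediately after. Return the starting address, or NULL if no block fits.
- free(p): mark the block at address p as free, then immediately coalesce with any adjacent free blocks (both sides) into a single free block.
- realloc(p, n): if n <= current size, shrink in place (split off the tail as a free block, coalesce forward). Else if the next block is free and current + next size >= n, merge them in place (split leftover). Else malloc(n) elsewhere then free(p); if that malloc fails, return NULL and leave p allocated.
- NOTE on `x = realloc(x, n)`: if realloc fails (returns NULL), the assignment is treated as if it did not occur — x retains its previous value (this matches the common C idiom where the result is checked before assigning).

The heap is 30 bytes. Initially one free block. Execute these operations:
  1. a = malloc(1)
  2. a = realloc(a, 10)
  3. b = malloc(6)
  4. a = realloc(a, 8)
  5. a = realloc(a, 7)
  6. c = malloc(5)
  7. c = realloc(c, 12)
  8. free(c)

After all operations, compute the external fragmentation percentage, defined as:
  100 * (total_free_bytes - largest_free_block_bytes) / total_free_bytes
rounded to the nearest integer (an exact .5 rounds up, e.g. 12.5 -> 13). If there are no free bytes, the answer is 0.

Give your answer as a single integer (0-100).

Answer: 18

Derivation:
Op 1: a = malloc(1) -> a = 0; heap: [0-0 ALLOC][1-29 FREE]
Op 2: a = realloc(a, 10) -> a = 0; heap: [0-9 ALLOC][10-29 FREE]
Op 3: b = malloc(6) -> b = 10; heap: [0-9 ALLOC][10-15 ALLOC][16-29 FREE]
Op 4: a = realloc(a, 8) -> a = 0; heap: [0-7 ALLOC][8-9 FREE][10-15 ALLOC][16-29 FREE]
Op 5: a = realloc(a, 7) -> a = 0; heap: [0-6 ALLOC][7-9 FREE][10-15 ALLOC][16-29 FREE]
Op 6: c = malloc(5) -> c = 16; heap: [0-6 ALLOC][7-9 FREE][10-15 ALLOC][16-20 ALLOC][21-29 FREE]
Op 7: c = realloc(c, 12) -> c = 16; heap: [0-6 ALLOC][7-9 FREE][10-15 ALLOC][16-27 ALLOC][28-29 FREE]
Op 8: free(c) -> (freed c); heap: [0-6 ALLOC][7-9 FREE][10-15 ALLOC][16-29 FREE]
Free blocks: [3 14] total_free=17 largest=14 -> 100*(17-14)/17 = 300/17 ≈ 17.647 -> rounds to 18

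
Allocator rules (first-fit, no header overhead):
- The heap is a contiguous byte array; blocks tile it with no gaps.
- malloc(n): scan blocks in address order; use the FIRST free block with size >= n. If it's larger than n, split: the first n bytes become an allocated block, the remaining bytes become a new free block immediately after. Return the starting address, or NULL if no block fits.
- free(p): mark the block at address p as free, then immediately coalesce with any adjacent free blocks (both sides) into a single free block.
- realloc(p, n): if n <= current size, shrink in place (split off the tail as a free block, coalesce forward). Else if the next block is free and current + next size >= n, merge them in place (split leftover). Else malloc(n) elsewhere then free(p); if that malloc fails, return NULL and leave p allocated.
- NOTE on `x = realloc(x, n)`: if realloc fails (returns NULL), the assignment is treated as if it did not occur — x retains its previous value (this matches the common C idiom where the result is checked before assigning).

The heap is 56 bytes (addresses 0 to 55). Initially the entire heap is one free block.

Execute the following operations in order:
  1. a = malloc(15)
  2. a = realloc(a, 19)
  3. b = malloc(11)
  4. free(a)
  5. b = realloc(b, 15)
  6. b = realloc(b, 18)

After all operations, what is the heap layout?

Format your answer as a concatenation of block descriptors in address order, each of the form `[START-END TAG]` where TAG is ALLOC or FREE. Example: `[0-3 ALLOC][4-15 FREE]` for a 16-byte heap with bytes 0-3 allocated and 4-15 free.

Op 1: a = malloc(15) -> a = 0; heap: [0-14 ALLOC][15-55 FREE]
Op 2: a = realloc(a, 19) -> a = 0; heap: [0-18 ALLOC][19-55 FREE]
Op 3: b = malloc(11) -> b = 19; heap: [0-18 ALLOC][19-29 ALLOC][30-55 FREE]
Op 4: free(a) -> (freed a); heap: [0-18 FREE][19-29 ALLOC][30-55 FREE]
Op 5: b = realloc(b, 15) -> b = 19; heap: [0-18 FREE][19-33 ALLOC][34-55 FREE]
Op 6: b = realloc(b, 18) -> b = 19; heap: [0-18 FREE][19-36 ALLOC][37-55 FREE]

Answer: [0-18 FREE][19-36 ALLOC][37-55 FREE]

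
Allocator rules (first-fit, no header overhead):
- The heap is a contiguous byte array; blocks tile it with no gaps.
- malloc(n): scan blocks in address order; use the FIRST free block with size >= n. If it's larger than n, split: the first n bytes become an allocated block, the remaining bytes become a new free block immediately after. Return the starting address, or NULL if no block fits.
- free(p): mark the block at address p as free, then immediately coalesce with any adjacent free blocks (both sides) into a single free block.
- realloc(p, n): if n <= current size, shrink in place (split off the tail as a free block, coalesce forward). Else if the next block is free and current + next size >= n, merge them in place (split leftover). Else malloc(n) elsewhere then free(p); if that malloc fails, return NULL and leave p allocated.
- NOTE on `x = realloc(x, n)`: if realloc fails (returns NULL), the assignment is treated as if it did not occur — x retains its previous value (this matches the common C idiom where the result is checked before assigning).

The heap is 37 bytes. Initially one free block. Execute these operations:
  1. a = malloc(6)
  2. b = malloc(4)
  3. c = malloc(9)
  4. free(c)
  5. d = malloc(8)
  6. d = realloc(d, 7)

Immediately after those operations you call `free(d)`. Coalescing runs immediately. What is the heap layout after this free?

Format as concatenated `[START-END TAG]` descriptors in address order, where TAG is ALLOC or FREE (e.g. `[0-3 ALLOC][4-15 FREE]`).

Answer: [0-5 ALLOC][6-9 ALLOC][10-36 FREE]

Derivation:
Op 1: a = malloc(6) -> a = 0; heap: [0-5 ALLOC][6-36 FREE]
Op 2: b = malloc(4) -> b = 6; heap: [0-5 ALLOC][6-9 ALLOC][10-36 FREE]
Op 3: c = malloc(9) -> c = 10; heap: [0-5 ALLOC][6-9 ALLOC][10-18 ALLOC][19-36 FREE]
Op 4: free(c) -> (freed c); heap: [0-5 ALLOC][6-9 ALLOC][10-36 FREE]
Op 5: d = malloc(8) -> d = 10; heap: [0-5 ALLOC][6-9 ALLOC][10-17 ALLOC][18-36 FREE]
Op 6: d = realloc(d, 7) -> d = 10; heap: [0-5 ALLOC][6-9 ALLOC][10-16 ALLOC][17-36 FREE]
free(d): d = 10 -> block [10-16 ALLOC]; mark free, coalesce with adjacent free neighbors -> [0-5 ALLOC][6-9 ALLOC][10-36 FREE]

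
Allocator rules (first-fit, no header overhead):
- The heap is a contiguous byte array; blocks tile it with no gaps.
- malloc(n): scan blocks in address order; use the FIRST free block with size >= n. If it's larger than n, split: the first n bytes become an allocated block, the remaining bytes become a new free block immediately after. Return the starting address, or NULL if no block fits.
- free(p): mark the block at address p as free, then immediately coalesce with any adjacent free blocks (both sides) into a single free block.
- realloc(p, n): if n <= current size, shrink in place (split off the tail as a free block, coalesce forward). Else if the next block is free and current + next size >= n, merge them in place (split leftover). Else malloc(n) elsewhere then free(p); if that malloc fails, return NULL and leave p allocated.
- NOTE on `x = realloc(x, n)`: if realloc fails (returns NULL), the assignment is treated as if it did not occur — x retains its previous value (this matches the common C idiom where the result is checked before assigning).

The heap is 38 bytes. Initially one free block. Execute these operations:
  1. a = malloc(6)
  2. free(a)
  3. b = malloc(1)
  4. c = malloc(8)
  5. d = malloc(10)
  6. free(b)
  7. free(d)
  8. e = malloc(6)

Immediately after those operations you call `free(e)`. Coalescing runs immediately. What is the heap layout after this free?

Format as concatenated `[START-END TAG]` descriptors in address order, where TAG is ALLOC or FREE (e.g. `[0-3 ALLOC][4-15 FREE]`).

Answer: [0-0 FREE][1-8 ALLOC][9-37 FREE]

Derivation:
Op 1: a = malloc(6) -> a = 0; heap: [0-5 ALLOC][6-37 FREE]
Op 2: free(a) -> (freed a); heap: [0-37 FREE]
Op 3: b = malloc(1) -> b = 0; heap: [0-0 ALLOC][1-37 FREE]
Op 4: c = malloc(8) -> c = 1; heap: [0-0 ALLOC][1-8 ALLOC][9-37 FREE]
Op 5: d = malloc(10) -> d = 9; heap: [0-0 ALLOC][1-8 ALLOC][9-18 ALLOC][19-37 FREE]
Op 6: free(b) -> (freed b); heap: [0-0 FREE][1-8 ALLOC][9-18 ALLOC][19-37 FREE]
Op 7: free(d) -> (freed d); heap: [0-0 FREE][1-8 ALLOC][9-37 FREE]
Op 8: e = malloc(6) -> e = 9; heap: [0-0 FREE][1-8 ALLOC][9-14 ALLOC][15-37 FREE]
free(e): e = 9 -> block [9-14 ALLOC]; mark free, coalesce with adjacent free neighbors -> [0-0 FREE][1-8 ALLOC][9-37 FREE]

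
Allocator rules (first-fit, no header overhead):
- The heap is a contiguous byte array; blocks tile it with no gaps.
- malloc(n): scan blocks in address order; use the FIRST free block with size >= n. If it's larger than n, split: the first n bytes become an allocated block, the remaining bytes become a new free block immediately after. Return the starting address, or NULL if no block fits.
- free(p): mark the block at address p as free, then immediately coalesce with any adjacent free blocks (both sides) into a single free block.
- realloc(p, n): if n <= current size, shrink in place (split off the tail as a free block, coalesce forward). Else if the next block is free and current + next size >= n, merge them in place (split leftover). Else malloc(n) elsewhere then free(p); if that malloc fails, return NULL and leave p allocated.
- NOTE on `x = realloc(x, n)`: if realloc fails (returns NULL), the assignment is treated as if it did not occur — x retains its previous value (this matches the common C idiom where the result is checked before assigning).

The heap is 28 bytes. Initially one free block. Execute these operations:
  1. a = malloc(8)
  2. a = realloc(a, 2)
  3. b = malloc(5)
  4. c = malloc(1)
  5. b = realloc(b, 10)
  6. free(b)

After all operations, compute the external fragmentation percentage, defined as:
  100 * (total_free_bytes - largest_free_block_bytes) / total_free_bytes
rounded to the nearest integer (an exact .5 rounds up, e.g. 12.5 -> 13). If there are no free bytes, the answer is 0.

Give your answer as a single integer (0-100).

Answer: 20

Derivation:
Op 1: a = malloc(8) -> a = 0; heap: [0-7 ALLOC][8-27 FREE]
Op 2: a = realloc(a, 2) -> a = 0; heap: [0-1 ALLOC][2-27 FREE]
Op 3: b = malloc(5) -> b = 2; heap: [0-1 ALLOC][2-6 ALLOC][7-27 FREE]
Op 4: c = malloc(1) -> c = 7; heap: [0-1 ALLOC][2-6 ALLOC][7-7 ALLOC][8-27 FREE]
Op 5: b = realloc(b, 10) -> b = 8; heap: [0-1 ALLOC][2-6 FREE][7-7 ALLOC][8-17 ALLOC][18-27 FREE]
Op 6: free(b) -> (freed b); heap: [0-1 ALLOC][2-6 FREE][7-7 ALLOC][8-27 FREE]
Free blocks: [5 20] total_free=25 largest=20 -> 100*(25-20)/25 = 500/25 = 20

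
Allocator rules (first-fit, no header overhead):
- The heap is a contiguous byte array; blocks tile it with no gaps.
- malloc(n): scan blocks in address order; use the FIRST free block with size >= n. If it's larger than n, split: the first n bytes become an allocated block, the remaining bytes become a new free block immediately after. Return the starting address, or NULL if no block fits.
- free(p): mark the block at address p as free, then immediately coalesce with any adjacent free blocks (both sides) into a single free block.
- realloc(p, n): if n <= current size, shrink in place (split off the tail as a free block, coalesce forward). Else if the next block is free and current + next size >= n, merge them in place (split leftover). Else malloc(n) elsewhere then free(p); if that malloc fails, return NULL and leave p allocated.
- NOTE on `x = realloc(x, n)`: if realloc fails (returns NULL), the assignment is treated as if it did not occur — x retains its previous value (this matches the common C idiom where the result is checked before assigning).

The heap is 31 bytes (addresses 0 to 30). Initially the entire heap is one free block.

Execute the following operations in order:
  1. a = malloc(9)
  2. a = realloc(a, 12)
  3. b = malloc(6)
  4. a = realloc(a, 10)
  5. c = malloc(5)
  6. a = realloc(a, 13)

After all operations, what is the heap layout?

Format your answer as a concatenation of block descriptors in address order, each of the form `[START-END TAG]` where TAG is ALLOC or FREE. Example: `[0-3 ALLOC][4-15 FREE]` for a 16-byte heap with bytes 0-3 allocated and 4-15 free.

Answer: [0-9 ALLOC][10-11 FREE][12-17 ALLOC][18-22 ALLOC][23-30 FREE]

Derivation:
Op 1: a = malloc(9) -> a = 0; heap: [0-8 ALLOC][9-30 FREE]
Op 2: a = realloc(a, 12) -> a = 0; heap: [0-11 ALLOC][12-30 FREE]
Op 3: b = malloc(6) -> b = 12; heap: [0-11 ALLOC][12-17 ALLOC][18-30 FREE]
Op 4: a = realloc(a, 10) -> a = 0; heap: [0-9 ALLOC][10-11 FREE][12-17 ALLOC][18-30 FREE]
Op 5: c = malloc(5) -> c = 18; heap: [0-9 ALLOC][10-11 FREE][12-17 ALLOC][18-22 ALLOC][23-30 FREE]
Op 6: a = realloc(a, 13) -> NULL (a unchanged); heap: [0-9 ALLOC][10-11 FREE][12-17 ALLOC][18-22 ALLOC][23-30 FREE]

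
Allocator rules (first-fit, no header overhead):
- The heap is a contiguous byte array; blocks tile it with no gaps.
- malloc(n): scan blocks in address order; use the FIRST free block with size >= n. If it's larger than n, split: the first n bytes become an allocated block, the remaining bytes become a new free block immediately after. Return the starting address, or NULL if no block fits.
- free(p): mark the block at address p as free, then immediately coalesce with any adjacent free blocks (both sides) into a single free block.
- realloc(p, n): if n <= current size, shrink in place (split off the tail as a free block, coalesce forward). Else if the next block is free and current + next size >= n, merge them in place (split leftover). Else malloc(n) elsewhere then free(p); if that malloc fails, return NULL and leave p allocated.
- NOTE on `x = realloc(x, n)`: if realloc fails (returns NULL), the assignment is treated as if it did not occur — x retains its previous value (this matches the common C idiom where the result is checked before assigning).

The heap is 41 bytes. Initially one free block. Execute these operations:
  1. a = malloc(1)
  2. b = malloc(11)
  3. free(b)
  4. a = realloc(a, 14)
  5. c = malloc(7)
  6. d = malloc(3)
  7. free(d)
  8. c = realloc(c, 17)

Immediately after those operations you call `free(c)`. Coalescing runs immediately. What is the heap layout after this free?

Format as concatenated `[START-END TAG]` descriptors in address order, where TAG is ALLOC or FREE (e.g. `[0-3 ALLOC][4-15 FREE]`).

Op 1: a = malloc(1) -> a = 0; heap: [0-0 ALLOC][1-40 FREE]
Op 2: b = malloc(11) -> b = 1; heap: [0-0 ALLOC][1-11 ALLOC][12-40 FREE]
Op 3: free(b) -> (freed b); heap: [0-0 ALLOC][1-40 FREE]
Op 4: a = realloc(a, 14) -> a = 0; heap: [0-13 ALLOC][14-40 FREE]
Op 5: c = malloc(7) -> c = 14; heap: [0-13 ALLOC][14-20 ALLOC][21-40 FREE]
Op 6: d = malloc(3) -> d = 21; heap: [0-13 ALLOC][14-20 ALLOC][21-23 ALLOC][24-40 FREE]
Op 7: free(d) -> (freed d); heap: [0-13 ALLOC][14-20 ALLOC][21-40 FREE]
Op 8: c = realloc(c, 17) -> c = 14; heap: [0-13 ALLOC][14-30 ALLOC][31-40 FREE]
free(c): c = 14 -> block [14-30 ALLOC]; mark free, coalesce with adjacent free neighbors -> [0-13 ALLOC][14-40 FREE]

Answer: [0-13 ALLOC][14-40 FREE]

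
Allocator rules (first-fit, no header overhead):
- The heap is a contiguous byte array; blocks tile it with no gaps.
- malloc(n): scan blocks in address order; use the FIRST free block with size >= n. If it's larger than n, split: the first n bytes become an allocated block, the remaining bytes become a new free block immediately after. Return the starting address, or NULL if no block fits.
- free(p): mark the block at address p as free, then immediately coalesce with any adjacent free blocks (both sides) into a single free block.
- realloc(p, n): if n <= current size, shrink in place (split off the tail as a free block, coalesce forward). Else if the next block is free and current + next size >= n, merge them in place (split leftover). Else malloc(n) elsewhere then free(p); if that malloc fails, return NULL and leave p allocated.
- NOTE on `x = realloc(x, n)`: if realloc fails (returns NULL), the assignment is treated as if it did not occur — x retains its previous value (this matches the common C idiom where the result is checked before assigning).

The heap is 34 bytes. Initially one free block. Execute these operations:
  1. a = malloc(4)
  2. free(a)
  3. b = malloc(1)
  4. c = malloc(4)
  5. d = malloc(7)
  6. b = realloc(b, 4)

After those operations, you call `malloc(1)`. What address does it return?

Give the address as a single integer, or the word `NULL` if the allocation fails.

Op 1: a = malloc(4) -> a = 0; heap: [0-3 ALLOC][4-33 FREE]
Op 2: free(a) -> (freed a); heap: [0-33 FREE]
Op 3: b = malloc(1) -> b = 0; heap: [0-0 ALLOC][1-33 FREE]
Op 4: c = malloc(4) -> c = 1; heap: [0-0 ALLOC][1-4 ALLOC][5-33 FREE]
Op 5: d = malloc(7) -> d = 5; heap: [0-0 ALLOC][1-4 ALLOC][5-11 ALLOC][12-33 FREE]
Op 6: b = realloc(b, 4) -> b = 12; heap: [0-0 FREE][1-4 ALLOC][5-11 ALLOC][12-15 ALLOC][16-33 FREE]
malloc(1): first-fit scan over [0-0 FREE][1-4 ALLOC][5-11 ALLOC][12-15 ALLOC][16-33 FREE] -> 0

Answer: 0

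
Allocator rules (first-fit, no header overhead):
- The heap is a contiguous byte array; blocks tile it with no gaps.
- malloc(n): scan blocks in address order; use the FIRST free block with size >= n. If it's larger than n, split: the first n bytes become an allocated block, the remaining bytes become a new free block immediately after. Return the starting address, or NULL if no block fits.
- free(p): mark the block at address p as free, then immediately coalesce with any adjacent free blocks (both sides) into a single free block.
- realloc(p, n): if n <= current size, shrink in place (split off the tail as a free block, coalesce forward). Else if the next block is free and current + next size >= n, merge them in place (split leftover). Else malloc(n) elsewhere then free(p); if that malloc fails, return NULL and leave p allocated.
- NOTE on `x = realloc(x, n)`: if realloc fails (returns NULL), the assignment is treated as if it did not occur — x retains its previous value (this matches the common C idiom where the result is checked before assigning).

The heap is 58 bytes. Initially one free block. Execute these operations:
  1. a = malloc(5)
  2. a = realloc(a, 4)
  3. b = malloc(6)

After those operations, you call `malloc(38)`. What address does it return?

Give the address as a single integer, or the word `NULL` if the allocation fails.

Answer: 10

Derivation:
Op 1: a = malloc(5) -> a = 0; heap: [0-4 ALLOC][5-57 FREE]
Op 2: a = realloc(a, 4) -> a = 0; heap: [0-3 ALLOC][4-57 FREE]
Op 3: b = malloc(6) -> b = 4; heap: [0-3 ALLOC][4-9 ALLOC][10-57 FREE]
malloc(38): first-fit scan over [0-3 ALLOC][4-9 ALLOC][10-57 FREE] -> 10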